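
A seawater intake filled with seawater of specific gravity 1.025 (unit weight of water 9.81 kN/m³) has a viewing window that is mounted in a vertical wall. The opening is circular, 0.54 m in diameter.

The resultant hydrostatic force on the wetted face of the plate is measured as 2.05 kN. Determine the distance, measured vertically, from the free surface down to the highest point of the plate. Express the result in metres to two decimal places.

γ = 1.025 × 9.81 = 10.05525 kN/m³.
A = π(0.27)² = 0.229022 m².
From F = γ·h_c·A, the centroid depth is h_c = 2.05/(10.05525 × 0.229022) = 0.890192 m.
The centroid is at the centre, 0.27 m below the top of the plate, so the highest point sits at h_top = 0.890192 − 0.27 = 0.620192 m below the surface.

d_top ≈ 0.62 m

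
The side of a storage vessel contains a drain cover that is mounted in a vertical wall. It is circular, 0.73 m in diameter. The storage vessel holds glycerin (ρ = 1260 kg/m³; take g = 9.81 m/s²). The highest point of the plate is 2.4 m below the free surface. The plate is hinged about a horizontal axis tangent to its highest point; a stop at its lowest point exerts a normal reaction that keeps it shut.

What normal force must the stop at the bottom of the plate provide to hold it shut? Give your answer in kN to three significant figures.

γ = ρg = 1260 × 9.81 / 1000 = 12.3606 kN/m³.
The centroid is at the centre, 0.365 m below the top of the plate, so the centroid depth is h_c = 2.4 + 0.365 = 2.765 m.
A = π(0.365)² = 0.418539 m².
Resultant F = γ·h_c·A = 12.3606 × 2.765 × 0.418539 = 14.3044 kN.
I_c = πr⁴/4 = π × 0.365⁴/4 = 0.01394 m⁴.
Centre of pressure: y_p = y_c + I_c/(y_c·A) = 2.765 + 0.01394/(2.765 × 0.418539) = 2.765 + 0.0120457 = 2.77705 m along the plane.
The resultant acts 0.365 + 0.0120457 = 0.377046 m (along the plate) below the hinge at the top edge, so the moment about the hinge is M = F × 0.377046 = 14.3044 × 0.377046 = 5.39342 kN·m.
A normal force at the bottom, 0.73 m from the hinge, must supply this moment: P = 5.39342/0.73 = 7.38825 kN.

P ≈ 7.39 kN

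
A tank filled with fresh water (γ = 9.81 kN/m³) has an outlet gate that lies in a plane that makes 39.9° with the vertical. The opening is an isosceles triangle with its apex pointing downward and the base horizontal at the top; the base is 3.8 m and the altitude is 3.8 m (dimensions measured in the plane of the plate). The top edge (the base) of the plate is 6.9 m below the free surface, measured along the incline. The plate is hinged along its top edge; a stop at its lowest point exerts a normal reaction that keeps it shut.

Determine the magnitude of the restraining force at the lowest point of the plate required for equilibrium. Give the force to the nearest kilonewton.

γ = 9.81 kN/m³.
The plate makes 39.9° with the vertical, i.e. θ = 90° − 39.9° = 50.1° to the horizontal. Measuring y along the incline from the free-surface line, vertical depth h = y·sinθ with sinθ = 0.767165.
With the apex down, the centroid sits h/3 = 3.8/3 = 1.26667 m below the base (the top edge), so y_c = 6.9 + 1.26667 = 8.16667 m and h_c = 8.16667 × 0.767165 = 6.26518 m.
A = ½ × 3.8 × 3.8 = 7.22 m².
Resultant F = γ·h_c·A = 9.81 × 6.26518 × 7.22 = 443.751 kN.
I_c = b·h³/36 = 3.8 × 3.8³/36 = 5.79204 m⁴.
Centre of pressure: y_p = y_c + I_c/(y_c·A) = 8.16667 + 5.79204/(8.16667 × 7.22) = 8.16667 + 0.0982312 = 8.2649 m along the plane.
The resultant acts 1.26667 + 0.0982312 = 1.3649 m (along the plate) below the hinge at the top edge, so the moment about the hinge is M = F × 1.3649 = 443.751 × 1.3649 = 605.676 kN·m.
A normal force at the bottom, 3.8 m from the hinge, must supply this moment: P = 605.676/3.8 = 159.388 kN.

P ≈ 159 kN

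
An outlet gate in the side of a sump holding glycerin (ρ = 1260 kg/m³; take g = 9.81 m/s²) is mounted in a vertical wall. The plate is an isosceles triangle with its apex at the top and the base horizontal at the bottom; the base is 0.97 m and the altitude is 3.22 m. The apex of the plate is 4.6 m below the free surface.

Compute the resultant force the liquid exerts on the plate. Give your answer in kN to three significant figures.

F ≈ 130 kN

γ = ρg = 1260 × 9.81 / 1000 = 12.3606 kN/m³.
With the apex up, the centroid sits 2h/3 = 2 × 3.22/3 = 2.14667 m below the apex, so the centroid depth is h_c = 4.6 + 2.14667 = 6.74667 m.
A = ½ × 0.97 × 3.22 = 1.5617 m².
Resultant F = γ·h_c·A = 12.3606 × 6.74667 × 1.5617 = 130.235 kN.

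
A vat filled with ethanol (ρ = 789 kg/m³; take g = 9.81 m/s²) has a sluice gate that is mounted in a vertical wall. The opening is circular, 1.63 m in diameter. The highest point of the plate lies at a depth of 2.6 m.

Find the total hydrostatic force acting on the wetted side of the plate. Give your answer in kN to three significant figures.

γ = ρg = 789 × 9.81 / 1000 = 7.74009 kN/m³.
The centroid is at the centre, 0.815 m below the top of the plate, so the centroid depth is h_c = 2.6 + 0.815 = 3.415 m.
A = π(0.815)² = 2.08672 m².
Resultant F = γ·h_c·A = 7.74009 × 3.415 × 2.08672 = 55.157 kN.

F ≈ 55.2 kN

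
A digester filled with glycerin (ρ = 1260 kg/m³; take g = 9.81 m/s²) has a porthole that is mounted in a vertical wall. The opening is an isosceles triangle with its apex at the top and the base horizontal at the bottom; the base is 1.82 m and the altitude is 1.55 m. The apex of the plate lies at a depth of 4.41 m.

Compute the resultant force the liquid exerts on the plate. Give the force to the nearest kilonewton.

F ≈ 95 kN

γ = ρg = 1260 × 9.81 / 1000 = 12.3606 kN/m³.
With the apex up, the centroid sits 2h/3 = 2 × 1.55/3 = 1.03333 m below the apex, so the centroid depth is h_c = 4.41 + 1.03333 = 5.44333 m.
A = ½ × 1.82 × 1.55 = 1.4105 m².
Resultant F = γ·h_c·A = 12.3606 × 5.44333 × 1.4105 = 94.9024 kN.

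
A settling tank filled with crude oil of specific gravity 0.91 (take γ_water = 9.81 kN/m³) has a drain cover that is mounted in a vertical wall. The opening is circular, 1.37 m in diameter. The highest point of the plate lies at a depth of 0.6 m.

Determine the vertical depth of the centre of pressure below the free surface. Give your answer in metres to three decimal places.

h_p = 1.376 m

γ = 0.91 × 9.81 = 8.9271 kN/m³.
The centroid is at the centre, 0.685 m below the top of the plate, so the centroid depth is h_c = 0.6 + 0.685 = 1.285 m.
A = π(0.685)² = 1.47411 m².
Resultant F = γ·h_c·A = 8.9271 × 1.285 × 1.47411 = 16.91 kN.
I_c = πr⁴/4 = π × 0.685⁴/4 = 0.172923 m⁴.
Centre of pressure: y_p = y_c + I_c/(y_c·A) = 1.285 + 0.172923/(1.285 × 1.47411) = 1.285 + 0.0912893 = 1.37629 m along the plane.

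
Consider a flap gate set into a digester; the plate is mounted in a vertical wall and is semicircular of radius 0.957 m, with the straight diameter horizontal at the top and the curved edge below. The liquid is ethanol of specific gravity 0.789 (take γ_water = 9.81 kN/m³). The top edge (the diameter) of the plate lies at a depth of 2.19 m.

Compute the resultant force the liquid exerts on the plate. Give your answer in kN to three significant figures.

F ≈ 28.9 kN

γ = 0.789 × 9.81 = 7.74009 kN/m³.
The centroid of a semicircle lies 4r/(3π) = 0.406163 m from the diameter, here below the top edge, so the centroid depth is h_c = 2.19 + 0.406163 = 2.59616 m.
A = πr²/2 = π × 0.957²/2 = 1.43861 m².
Resultant F = γ·h_c·A = 7.74009 × 2.59616 × 1.43861 = 28.9082 kN.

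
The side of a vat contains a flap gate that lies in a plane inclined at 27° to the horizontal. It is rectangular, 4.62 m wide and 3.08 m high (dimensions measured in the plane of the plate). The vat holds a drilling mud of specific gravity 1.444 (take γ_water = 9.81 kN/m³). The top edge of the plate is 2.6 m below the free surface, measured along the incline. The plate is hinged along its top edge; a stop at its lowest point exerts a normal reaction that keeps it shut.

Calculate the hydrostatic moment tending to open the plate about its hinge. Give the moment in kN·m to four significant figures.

M ≈ 655.8 kN·m

γ = 1.444 × 9.81 = 14.16564 kN/m³.
Let θ = 27° be the plate's angle to the horizontal; measure y along the incline from where the plane meets the free surface. Vertical depth h = y·sinθ with sinθ = 0.453990.
The centroid lies 3.08/2 = 1.54 m below the top edge, so y_c = 2.6 + 1.54 = 4.14 m and h_c = 4.14 × 0.453990 = 1.87952 m.
A = 4.62 × 3.08 = 14.2296 m².
Resultant F = γ·h_c·A = 14.16564 × 1.87952 × 14.2296 = 378.857 kN.
I_c = b·h³/12 = 4.62 × 3.08³/12 = 11.249 m⁴.
Centre of pressure: y_p = y_c + I_c/(y_c·A) = 4.14 + 11.249/(4.14 × 14.2296) = 4.14 + 0.190951 = 4.33095 m along the plane.
The resultant acts 1.54 + 0.190951 = 1.73095 m (along the plate) below the hinge at the top edge, so the moment about the hinge is M = F × 1.73095 = 378.857 × 1.73095 = 655.783 kN·m.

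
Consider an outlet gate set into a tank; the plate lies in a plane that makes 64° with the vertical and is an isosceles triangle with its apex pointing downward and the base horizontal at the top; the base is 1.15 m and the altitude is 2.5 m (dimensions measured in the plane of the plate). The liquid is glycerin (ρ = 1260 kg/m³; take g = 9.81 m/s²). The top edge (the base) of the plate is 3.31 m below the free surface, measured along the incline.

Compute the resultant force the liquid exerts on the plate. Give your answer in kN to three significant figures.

F ≈ 32.3 kN

γ = ρg = 1260 × 9.81 / 1000 = 12.3606 kN/m³.
The plate makes 64° with the vertical, i.e. θ = 90° − 64° = 26° to the horizontal. Measuring y along the incline from the free-surface line, vertical depth h = y·sinθ with sinθ = 0.438371.
With the apex down, the centroid sits h/3 = 2.5/3 = 0.833333 m below the base (the top edge), so y_c = 3.31 + 0.833333 = 4.14333 m and h_c = 4.14333 × 0.438371 = 1.81632 m.
A = ½ × 1.15 × 2.5 = 1.4375 m².
Resultant F = γ·h_c·A = 12.3606 × 1.81632 × 1.4375 = 32.273 kN.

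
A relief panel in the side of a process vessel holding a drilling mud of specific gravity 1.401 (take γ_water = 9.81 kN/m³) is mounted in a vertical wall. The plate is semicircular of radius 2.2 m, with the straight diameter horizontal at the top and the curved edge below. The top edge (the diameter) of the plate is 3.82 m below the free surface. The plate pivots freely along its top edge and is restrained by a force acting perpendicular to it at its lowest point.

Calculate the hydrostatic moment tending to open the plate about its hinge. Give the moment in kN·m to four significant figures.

M ≈ 499.1 kN·m

γ = 1.401 × 9.81 = 13.74381 kN/m³.
The centroid of a semicircle lies 4r/(3π) = 0.933709 m from the diameter, here below the top edge, so the centroid depth is h_c = 3.82 + 0.933709 = 4.75371 m.
A = πr²/2 = π × 2.2²/2 = 7.60265 m².
Resultant F = γ·h_c·A = 13.74381 × 4.75371 × 7.60265 = 496.712 kN.
I_c = (π/8 − 8/(9π))·r⁴ = 0.109757 × 2.2⁴ = 2.57112 m⁴.
Centre of pressure: y_p = y_c + I_c/(y_c·A) = 4.75371 + 2.57112/(4.75371 × 7.60265) = 4.75371 + 0.0711418 = 4.82485 m along the plane.
The resultant acts 0.933709 + 0.0711418 = 1.00485 m (along the plate) below the hinge at the top edge, so the moment about the hinge is M = F × 1.00485 = 496.712 × 1.00485 = 499.121 kN·m.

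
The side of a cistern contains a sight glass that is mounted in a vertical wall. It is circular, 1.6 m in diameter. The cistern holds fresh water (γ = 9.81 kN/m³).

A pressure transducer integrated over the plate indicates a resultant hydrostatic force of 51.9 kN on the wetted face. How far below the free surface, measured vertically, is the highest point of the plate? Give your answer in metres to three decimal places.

d_top ≈ 1.831 m

γ = 9.81 kN/m³.
A = π(0.8)² = 2.01062 m².
From F = γ·h_c·A, the centroid depth is h_c = 51.9/(9.81 × 2.01062) = 2.63129 m.
The centroid is at the centre, 0.8 m below the top of the plate, so the highest point sits at h_top = 2.63129 − 0.8 = 1.83129 m below the surface.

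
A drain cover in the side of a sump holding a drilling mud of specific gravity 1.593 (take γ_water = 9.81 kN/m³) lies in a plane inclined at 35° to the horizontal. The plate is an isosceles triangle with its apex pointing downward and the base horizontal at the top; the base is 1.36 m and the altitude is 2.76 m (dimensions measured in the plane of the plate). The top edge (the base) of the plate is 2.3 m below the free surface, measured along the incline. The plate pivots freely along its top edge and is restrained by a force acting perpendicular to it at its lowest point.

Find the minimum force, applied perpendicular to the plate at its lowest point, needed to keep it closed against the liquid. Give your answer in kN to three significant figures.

γ = 1.593 × 9.81 = 15.62733 kN/m³.
Let θ = 35° be the plate's angle to the horizontal; measure y along the incline from where the plane meets the free surface. Vertical depth h = y·sinθ with sinθ = 0.573576.
With the apex down, the centroid sits h/3 = 2.76/3 = 0.92 m below the base (the top edge), so y_c = 2.3 + 0.92 = 3.22 m and h_c = 3.22 × 0.573576 = 1.84691 m.
A = ½ × 1.36 × 2.76 = 1.8768 m².
Resultant F = γ·h_c·A = 15.62733 × 1.84691 × 1.8768 = 54.1687 kN.
I_c = b·h³/36 = 1.36 × 2.76³/36 = 0.794262 m⁴.
Centre of pressure: y_p = y_c + I_c/(y_c·A) = 3.22 + 0.794262/(3.22 × 1.8768) = 3.22 + 0.131429 = 3.35143 m along the plane.
The resultant acts 0.92 + 0.131429 = 1.05143 m (along the plate) below the hinge at the top edge, so the moment about the hinge is M = F × 1.05143 = 54.1687 × 1.05143 = 56.9546 kN·m.
A normal force at the bottom, 2.76 m from the hinge, must supply this moment: P = 56.9546/2.76 = 20.6357 kN.

P ≈ 20.6 kN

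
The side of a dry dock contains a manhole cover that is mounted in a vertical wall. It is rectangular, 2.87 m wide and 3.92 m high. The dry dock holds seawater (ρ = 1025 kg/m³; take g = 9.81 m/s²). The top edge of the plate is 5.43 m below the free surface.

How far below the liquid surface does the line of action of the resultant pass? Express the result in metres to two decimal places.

h_p = 7.56 m

γ = ρg = 1025 × 9.81 / 1000 = 10.05525 kN/m³.
The centroid lies 3.92/2 = 1.96 m below the top edge, so the centroid depth is h_c = 5.43 + 1.96 = 7.39 m.
A = 2.87 × 3.92 = 11.2504 m².
Resultant F = γ·h_c·A = 10.05525 × 7.39 × 11.2504 = 835.998 kN.
I_c = b·h³/12 = 2.87 × 3.92³/12 = 14.4065 m⁴.
Centre of pressure: y_p = y_c + I_c/(y_c·A) = 7.39 + 14.4065/(7.39 × 11.2504) = 7.39 + 0.173279 = 7.56328 m along the plane.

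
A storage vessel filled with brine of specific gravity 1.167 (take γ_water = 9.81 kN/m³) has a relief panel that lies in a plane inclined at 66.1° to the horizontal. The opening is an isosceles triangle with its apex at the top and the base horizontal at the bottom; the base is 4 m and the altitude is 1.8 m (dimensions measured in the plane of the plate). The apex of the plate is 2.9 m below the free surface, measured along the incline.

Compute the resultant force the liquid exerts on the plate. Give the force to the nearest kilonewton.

F ≈ 154 kN

γ = 1.167 × 9.81 = 11.44827 kN/m³.
Let θ = 66.1° be the plate's angle to the horizontal; measure y along the incline from where the plane meets the free surface. Vertical depth h = y·sinθ with sinθ = 0.914254.
With the apex up, the centroid sits 2h/3 = 2 × 1.8/3 = 1.2 m below the apex, so y_c = 2.9 + 1.2 = 4.1 m and h_c = 4.1 × 0.914254 = 3.74844 m.
A = ½ × 4 × 1.8 = 3.6 m².
Resultant F = γ·h_c·A = 11.44827 × 3.74844 × 3.6 = 154.487 kN.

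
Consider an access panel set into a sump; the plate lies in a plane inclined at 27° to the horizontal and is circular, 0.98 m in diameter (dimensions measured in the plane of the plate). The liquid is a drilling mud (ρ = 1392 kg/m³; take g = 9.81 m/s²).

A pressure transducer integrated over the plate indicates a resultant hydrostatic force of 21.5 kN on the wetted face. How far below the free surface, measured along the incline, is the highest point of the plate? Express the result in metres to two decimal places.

y_top ≈ 4.11 m

γ = ρg = 1392 × 9.81 / 1000 = 13.65552 kN/m³.
A = π(0.49)² = 0.754296 m².
From F = γ·h_c·A, the centroid depth is h_c = 21.5/(13.65552 × 0.754296) = 2.08732 m.
Let θ = 27° be the plate's angle to the horizontal; measure y along the incline from where the plane meets the free surface. Vertical depth h = y·sinθ with sinθ = 0.453990.
Along the incline, y_c = h_c/sinθ = 2.08732/0.453990 = 4.59772 m.
The centroid is at the centre, 0.49 m below the top of the plate, so the highest point sits at y_top = 4.59772 − 0.49 = 4.10772 m along the incline.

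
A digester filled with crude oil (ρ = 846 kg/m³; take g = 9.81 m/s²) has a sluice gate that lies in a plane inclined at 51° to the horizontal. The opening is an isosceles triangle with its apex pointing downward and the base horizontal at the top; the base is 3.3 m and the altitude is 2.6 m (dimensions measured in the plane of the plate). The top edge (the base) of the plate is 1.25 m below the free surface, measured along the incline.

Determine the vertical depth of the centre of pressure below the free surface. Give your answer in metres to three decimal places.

h_p = 1.783 m

γ = ρg = 846 × 9.81 / 1000 = 8.29926 kN/m³.
Let θ = 51° be the plate's angle to the horizontal; measure y along the incline from where the plane meets the free surface. Vertical depth h = y·sinθ with sinθ = 0.777146.
With the apex down, the centroid sits h/3 = 2.6/3 = 0.866667 m below the base (the top edge), so y_c = 1.25 + 0.866667 = 2.11667 m and h_c = 2.11667 × 0.777146 = 1.64496 m.
A = ½ × 3.3 × 2.6 = 4.29 m².
Resultant F = γ·h_c·A = 8.29926 × 1.64496 × 4.29 = 58.5669 kN.
I_c = b·h³/36 = 3.3 × 2.6³/36 = 1.61113 m⁴.
Centre of pressure: y_p = y_c + I_c/(y_c·A) = 2.11667 + 1.61113/(2.11667 × 4.29) = 2.11667 + 0.177427 = 2.2941 m along the plane.
Vertically, h_p = y_p·sinθ = 2.2941 × 0.777146 = 1.78285 m.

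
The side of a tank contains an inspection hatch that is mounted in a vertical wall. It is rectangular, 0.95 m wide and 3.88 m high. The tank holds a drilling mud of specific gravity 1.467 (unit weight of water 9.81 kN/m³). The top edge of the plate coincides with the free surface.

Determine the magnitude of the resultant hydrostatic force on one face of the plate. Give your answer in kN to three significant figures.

γ = 1.467 × 9.81 = 14.39127 kN/m³.
The centroid lies 3.88/2 = 1.94 m below the top edge, so the centroid depth is h_c = 1.94 m.
A = 0.95 × 3.88 = 3.686 m².
Resultant F = γ·h_c·A = 14.39127 × 1.94 × 3.686 = 102.91 kN.

F ≈ 103 kN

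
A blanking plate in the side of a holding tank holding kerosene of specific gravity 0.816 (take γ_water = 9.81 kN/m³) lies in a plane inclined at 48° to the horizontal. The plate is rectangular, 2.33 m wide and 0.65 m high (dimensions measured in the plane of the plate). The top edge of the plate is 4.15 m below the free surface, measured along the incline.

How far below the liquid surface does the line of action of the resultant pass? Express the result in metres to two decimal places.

γ = 0.816 × 9.81 = 8.00496 kN/m³.
Let θ = 48° be the plate's angle to the horizontal; measure y along the incline from where the plane meets the free surface. Vertical depth h = y·sinθ with sinθ = 0.743145.
The centroid lies 0.65/2 = 0.325 m below the top edge, so y_c = 4.15 + 0.325 = 4.475 m and h_c = 4.475 × 0.743145 = 3.32557 m.
A = 2.33 × 0.65 = 1.5145 m².
Resultant F = γ·h_c·A = 8.00496 × 3.32557 × 1.5145 = 40.3176 kN.
I_c = b·h³/12 = 2.33 × 0.65³/12 = 0.053323 m⁴.
Centre of pressure: y_p = y_c + I_c/(y_c·A) = 4.475 + 0.053323/(4.475 × 1.5145) = 4.475 + 0.00786778 = 4.48287 m along the plane.
Vertically, h_p = y_p·sinθ = 4.48287 × 0.743145 = 3.33142 m.

h_p = 3.33 m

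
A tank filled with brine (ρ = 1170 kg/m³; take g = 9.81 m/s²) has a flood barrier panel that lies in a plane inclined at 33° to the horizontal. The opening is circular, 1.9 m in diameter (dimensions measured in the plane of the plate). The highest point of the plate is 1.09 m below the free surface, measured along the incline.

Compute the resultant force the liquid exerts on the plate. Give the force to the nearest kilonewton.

γ = ρg = 1170 × 9.81 / 1000 = 11.4777 kN/m³.
Let θ = 33° be the plate's angle to the horizontal; measure y along the incline from where the plane meets the free surface. Vertical depth h = y·sinθ with sinθ = 0.544639.
The centroid is at the centre, 0.95 m below the top of the plate, so y_c = 1.09 + 0.95 = 2.04 m and h_c = 2.04 × 0.544639 = 1.11106 m.
A = π(0.95)² = 2.83529 m².
Resultant F = γ·h_c·A = 11.4777 × 1.11106 × 2.83529 = 36.1568 kN.

F ≈ 36 kN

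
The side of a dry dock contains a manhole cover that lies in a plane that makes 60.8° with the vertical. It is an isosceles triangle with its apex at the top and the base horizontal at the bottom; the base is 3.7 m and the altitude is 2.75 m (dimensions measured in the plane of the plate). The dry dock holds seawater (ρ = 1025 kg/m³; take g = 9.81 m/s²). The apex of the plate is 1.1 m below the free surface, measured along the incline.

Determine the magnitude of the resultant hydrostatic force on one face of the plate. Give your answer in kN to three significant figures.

F ≈ 73.2 kN

γ = ρg = 1025 × 9.81 / 1000 = 10.05525 kN/m³.
The plate makes 60.8° with the vertical, i.e. θ = 90° − 60.8° = 29.2° to the horizontal. Measuring y along the incline from the free-surface line, vertical depth h = y·sinθ with sinθ = 0.487860.
With the apex up, the centroid sits 2h/3 = 2 × 2.75/3 = 1.83333 m below the apex, so y_c = 1.1 + 1.83333 = 2.93333 m and h_c = 2.93333 × 0.487860 = 1.43105 m.
A = ½ × 3.7 × 2.75 = 5.0875 m².
Resultant F = γ·h_c·A = 10.05525 × 1.43105 × 5.0875 = 73.2069 kN.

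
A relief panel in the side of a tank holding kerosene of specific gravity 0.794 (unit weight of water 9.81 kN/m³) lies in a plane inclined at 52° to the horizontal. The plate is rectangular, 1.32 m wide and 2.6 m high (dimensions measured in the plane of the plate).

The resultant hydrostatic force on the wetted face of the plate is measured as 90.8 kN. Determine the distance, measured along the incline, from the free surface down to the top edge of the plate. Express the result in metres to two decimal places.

y_top ≈ 3.01 m

γ = 0.794 × 9.81 = 7.78914 kN/m³.
A = 1.32 × 2.6 = 3.432 m².
From F = γ·h_c·A, the centroid depth is h_c = 90.8/(7.78914 × 3.432) = 3.39664 m.
Let θ = 52° be the plate's angle to the horizontal; measure y along the incline from where the plane meets the free surface. Vertical depth h = y·sinθ with sinθ = 0.788011.
Along the incline, y_c = h_c/sinθ = 3.39664/0.788011 = 4.3104 m.
The centroid lies 2.6/2 = 1.3 m below the top edge, so the top edge sits at y_top = 4.3104 − 1.3 = 3.0104 m along the incline.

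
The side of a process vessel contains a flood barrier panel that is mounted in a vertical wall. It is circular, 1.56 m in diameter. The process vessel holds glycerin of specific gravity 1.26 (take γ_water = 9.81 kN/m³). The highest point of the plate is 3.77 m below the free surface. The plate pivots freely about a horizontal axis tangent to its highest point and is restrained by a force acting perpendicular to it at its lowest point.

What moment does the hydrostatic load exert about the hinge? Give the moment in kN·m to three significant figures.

γ = 1.26 × 9.81 = 12.3606 kN/m³.
The centroid is at the centre, 0.78 m below the top of the plate, so the centroid depth is h_c = 3.77 + 0.78 = 4.55 m.
A = π(0.78)² = 1.91134 m².
Resultant F = γ·h_c·A = 12.3606 × 4.55 × 1.91134 = 107.495 kN.
I_c = πr⁴/4 = π × 0.78⁴/4 = 0.290716 m⁴.
Centre of pressure: y_p = y_c + I_c/(y_c·A) = 4.55 + 0.290716/(4.55 × 1.91134) = 4.55 + 0.0334287 = 4.58343 m along the plane.
The resultant acts 0.78 + 0.0334287 = 0.813429 m (along the plate) below the hinge at the top edge, so the moment about the hinge is M = F × 0.813429 = 107.495 × 0.813429 = 87.4396 kN·m.

M ≈ 87.4 kN·m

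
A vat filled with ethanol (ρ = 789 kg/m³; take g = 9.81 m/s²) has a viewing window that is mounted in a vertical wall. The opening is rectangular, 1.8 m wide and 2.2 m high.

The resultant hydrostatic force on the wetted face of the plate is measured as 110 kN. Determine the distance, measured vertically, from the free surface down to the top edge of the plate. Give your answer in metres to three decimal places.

d_top ≈ 2.489 m

γ = ρg = 789 × 9.81 / 1000 = 7.74009 kN/m³.
A = 1.8 × 2.2 = 3.96 m².
From F = γ·h_c·A, the centroid depth is h_c = 110/(7.74009 × 3.96) = 3.58882 m.
The centroid lies 2.2/2 = 1.1 m below the top edge, so the top edge sits at h_top = 3.58882 − 1.1 = 2.48882 m below the surface.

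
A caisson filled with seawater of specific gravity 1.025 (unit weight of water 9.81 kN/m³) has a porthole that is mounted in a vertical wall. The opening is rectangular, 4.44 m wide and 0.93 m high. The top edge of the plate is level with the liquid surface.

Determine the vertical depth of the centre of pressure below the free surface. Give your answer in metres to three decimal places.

γ = 1.025 × 9.81 = 10.05525 kN/m³.
The centroid lies 0.93/2 = 0.465 m below the top edge, so the centroid depth is h_c = 0.465 m.
A = 4.44 × 0.93 = 4.1292 m².
Resultant F = γ·h_c·A = 10.05525 × 0.465 × 4.1292 = 19.3069 kN.
I_c = b·h³/12 = 4.44 × 0.93³/12 = 0.297612 m⁴.
Centre of pressure: y_p = y_c + I_c/(y_c·A) = 0.465 + 0.297612/(0.465 × 4.1292) = 0.465 + 0.155 = 0.62 m along the plane.

h_p = 0.620 m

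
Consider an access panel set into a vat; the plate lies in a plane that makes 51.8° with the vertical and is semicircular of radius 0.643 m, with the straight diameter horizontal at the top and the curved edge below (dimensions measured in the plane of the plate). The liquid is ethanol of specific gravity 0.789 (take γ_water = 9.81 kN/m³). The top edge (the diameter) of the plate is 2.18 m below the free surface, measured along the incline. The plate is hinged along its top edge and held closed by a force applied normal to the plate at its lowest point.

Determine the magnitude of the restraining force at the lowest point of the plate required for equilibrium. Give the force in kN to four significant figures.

P ≈ 3.376 kN

γ = 0.789 × 9.81 = 7.74009 kN/m³.
The plate makes 51.8° with the vertical, i.e. θ = 90° − 51.8° = 38.2° to the horizontal. Measuring y along the incline from the free-surface line, vertical depth h = y·sinθ with sinθ = 0.618408.
The centroid of a semicircle lies 4r/(3π) = 0.272898 m from the diameter, here below the top edge, so y_c = 2.18 + 0.272898 = 2.4529 m and h_c = 2.4529 × 0.618408 = 1.51689 m.
A = πr²/2 = π × 0.643²/2 = 0.649444 m².
Resultant F = γ·h_c·A = 7.74009 × 1.51689 × 0.649444 = 7.62503 kN.
I_c = (π/8 − 8/(9π))·r⁴ = 0.109757 × 0.643⁴ = 0.0187619 m⁴.
Centre of pressure: y_p = y_c + I_c/(y_c·A) = 2.4529 + 0.0187619/(2.4529 × 0.649444) = 2.4529 + 0.0117776 = 2.46468 m along the plane.
The resultant acts 0.272898 + 0.0117776 = 0.284676 m (along the plate) below the hinge at the top edge, so the moment about the hinge is M = F × 0.284676 = 7.62503 × 0.284676 = 2.17066 kN·m.
A normal force at the bottom, 0.643 m from the hinge, must supply this moment: P = 2.17066/0.643 = 3.37583 kN.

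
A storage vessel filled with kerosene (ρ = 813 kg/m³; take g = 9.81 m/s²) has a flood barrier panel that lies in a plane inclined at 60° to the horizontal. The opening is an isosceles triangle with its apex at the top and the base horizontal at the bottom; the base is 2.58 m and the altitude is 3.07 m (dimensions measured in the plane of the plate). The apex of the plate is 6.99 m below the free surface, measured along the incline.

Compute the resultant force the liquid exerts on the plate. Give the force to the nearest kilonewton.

γ = ρg = 813 × 9.81 / 1000 = 7.97553 kN/m³.
Let θ = 60° be the plate's angle to the horizontal; measure y along the incline from where the plane meets the free surface. Vertical depth h = y·sinθ with sinθ = 0.866025.
With the apex up, the centroid sits 2h/3 = 2 × 3.07/3 = 2.04667 m below the apex, so y_c = 6.99 + 2.04667 = 9.03667 m and h_c = 9.03667 × 0.866025 = 7.82598 m.
A = ½ × 2.58 × 3.07 = 3.9603 m².
Resultant F = γ·h_c·A = 7.97553 × 7.82598 × 3.9603 = 247.187 kN.

F ≈ 247 kN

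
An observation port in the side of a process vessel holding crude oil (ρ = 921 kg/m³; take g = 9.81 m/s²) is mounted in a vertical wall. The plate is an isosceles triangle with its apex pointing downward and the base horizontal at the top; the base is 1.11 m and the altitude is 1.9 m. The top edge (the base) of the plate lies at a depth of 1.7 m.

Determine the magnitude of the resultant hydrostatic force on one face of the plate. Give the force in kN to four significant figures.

γ = ρg = 921 × 9.81 / 1000 = 9.03501 kN/m³.
With the apex down, the centroid sits h/3 = 1.9/3 = 0.633333 m below the base (the top edge), so the centroid depth is h_c = 1.7 + 0.633333 = 2.33333 m.
A = ½ × 1.11 × 1.9 = 1.0545 m².
Resultant F = γ·h_c·A = 9.03501 × 2.33333 × 1.0545 = 22.2306 kN.

F ≈ 22.23 kN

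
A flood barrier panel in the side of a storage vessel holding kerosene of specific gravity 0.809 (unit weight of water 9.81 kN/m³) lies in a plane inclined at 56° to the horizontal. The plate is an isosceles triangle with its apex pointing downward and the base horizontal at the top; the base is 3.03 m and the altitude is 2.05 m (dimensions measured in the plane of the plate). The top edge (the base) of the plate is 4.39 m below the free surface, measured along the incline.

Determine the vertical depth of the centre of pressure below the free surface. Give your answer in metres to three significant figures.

h_p = 4.24 m

γ = 0.809 × 9.81 = 7.93629 kN/m³.
Let θ = 56° be the plate's angle to the horizontal; measure y along the incline from where the plane meets the free surface. Vertical depth h = y·sinθ with sinθ = 0.829038.
With the apex down, the centroid sits h/3 = 2.05/3 = 0.683333 m below the base (the top edge), so y_c = 4.39 + 0.683333 = 5.07333 m and h_c = 5.07333 × 0.829038 = 4.20598 m.
A = ½ × 3.03 × 2.05 = 3.10575 m².
Resultant F = γ·h_c·A = 7.93629 × 4.20598 × 3.10575 = 103.67 kN.
I_c = b·h³/36 = 3.03 × 2.05³/36 = 0.725106 m⁴.
Centre of pressure: y_p = y_c + I_c/(y_c·A) = 5.07333 + 0.725106/(5.07333 × 3.10575) = 5.07333 + 0.0460195 = 5.11935 m along the plane.
Vertically, h_p = y_p·sinθ = 5.11935 × 0.829038 = 4.24414 m.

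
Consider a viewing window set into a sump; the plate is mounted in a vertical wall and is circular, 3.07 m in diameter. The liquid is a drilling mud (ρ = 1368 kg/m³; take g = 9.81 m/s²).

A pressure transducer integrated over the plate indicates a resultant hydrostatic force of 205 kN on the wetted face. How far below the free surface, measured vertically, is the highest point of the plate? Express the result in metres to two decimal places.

d_top ≈ 0.53 m

γ = ρg = 1368 × 9.81 / 1000 = 13.42008 kN/m³.
A = π(1.535)² = 7.4023 m².
From F = γ·h_c·A, the centroid depth is h_c = 205/(13.42008 × 7.4023) = 2.06363 m.
The centroid is at the centre, 1.535 m below the top of the plate, so the highest point sits at h_top = 2.06363 − 1.535 = 0.52863 m below the surface.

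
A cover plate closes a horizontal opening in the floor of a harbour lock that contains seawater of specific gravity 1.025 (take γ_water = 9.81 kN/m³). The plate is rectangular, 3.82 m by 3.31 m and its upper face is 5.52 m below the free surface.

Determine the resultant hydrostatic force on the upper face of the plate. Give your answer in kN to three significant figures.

γ = 1.025 × 9.81 = 10.05525 kN/m³.
The plate is horizontal, so pressure is uniform at p = γ·h = 10.05525 × 5.52 = 55.505 kN/m².
A = 3.82 × 3.31 = 12.6442 m².
F = p·A = 55.505 × 12.6442 = 701.816 kN.

F ≈ 702 kN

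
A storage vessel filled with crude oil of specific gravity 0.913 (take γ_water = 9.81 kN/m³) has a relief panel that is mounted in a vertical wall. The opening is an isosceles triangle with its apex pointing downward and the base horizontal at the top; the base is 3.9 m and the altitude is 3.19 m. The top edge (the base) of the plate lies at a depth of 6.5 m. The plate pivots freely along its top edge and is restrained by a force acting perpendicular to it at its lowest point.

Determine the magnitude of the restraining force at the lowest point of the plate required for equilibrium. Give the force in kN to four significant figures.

γ = 0.913 × 9.81 = 8.95653 kN/m³.
With the apex down, the centroid sits h/3 = 3.19/3 = 1.06333 m below the base (the top edge), so the centroid depth is h_c = 6.5 + 1.06333 = 7.56333 m.
A = ½ × 3.9 × 3.19 = 6.2205 m².
Resultant F = γ·h_c·A = 8.95653 × 7.56333 × 6.2205 = 421.384 kN.
I_c = b·h³/36 = 3.9 × 3.19³/36 = 3.51669 m⁴.
Centre of pressure: y_p = y_c + I_c/(y_c·A) = 7.56333 + 3.51669/(7.56333 × 6.2205) = 7.56333 + 0.0747473 = 7.63808 m along the plane.
The resultant acts 1.06333 + 0.0747473 = 1.13808 m (along the plate) below the hinge at the top edge, so the moment about the hinge is M = F × 1.13808 = 421.384 × 1.13808 = 479.569 kN·m.
A normal force at the bottom, 3.19 m from the hinge, must supply this moment: P = 479.569/3.19 = 150.335 kN.

P ≈ 150.3 kN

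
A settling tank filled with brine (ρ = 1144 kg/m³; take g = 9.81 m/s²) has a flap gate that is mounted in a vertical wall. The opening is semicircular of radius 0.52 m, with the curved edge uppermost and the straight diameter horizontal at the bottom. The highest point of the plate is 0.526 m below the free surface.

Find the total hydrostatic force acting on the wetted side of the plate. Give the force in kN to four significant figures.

γ = ρg = 1144 × 9.81 / 1000 = 11.22264 kN/m³.
The centroid lies 4r/(3π) = 0.220695 m above the diameter, so r − 4r/(3π) = 0.52 − 0.220695 = 0.299305 m below the topmost point, so the centroid depth is h_c = 0.526 + 0.299305 = 0.825305 m.
A = πr²/2 = π × 0.52²/2 = 0.424743 m².
Resultant F = γ·h_c·A = 11.22264 × 0.825305 × 0.424743 = 3.93401 kN.

F ≈ 3.934 kN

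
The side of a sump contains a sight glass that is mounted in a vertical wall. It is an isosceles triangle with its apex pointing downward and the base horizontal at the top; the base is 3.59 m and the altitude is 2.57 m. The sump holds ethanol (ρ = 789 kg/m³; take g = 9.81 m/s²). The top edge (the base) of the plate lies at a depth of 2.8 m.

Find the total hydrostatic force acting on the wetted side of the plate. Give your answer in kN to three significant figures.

F ≈ 131 kN

γ = ρg = 789 × 9.81 / 1000 = 7.74009 kN/m³.
With the apex down, the centroid sits h/3 = 2.57/3 = 0.856667 m below the base (the top edge), so the centroid depth is h_c = 2.8 + 0.856667 = 3.65667 m.
A = ½ × 3.59 × 2.57 = 4.61315 m².
Resultant F = γ·h_c·A = 7.74009 × 3.65667 × 4.61315 = 130.566 kN.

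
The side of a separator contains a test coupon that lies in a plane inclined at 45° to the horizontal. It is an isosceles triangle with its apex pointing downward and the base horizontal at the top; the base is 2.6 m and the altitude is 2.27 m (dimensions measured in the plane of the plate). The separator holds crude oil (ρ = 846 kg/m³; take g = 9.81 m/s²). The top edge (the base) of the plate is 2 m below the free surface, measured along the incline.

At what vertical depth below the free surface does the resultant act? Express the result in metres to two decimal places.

γ = ρg = 846 × 9.81 / 1000 = 8.29926 kN/m³.
Let θ = 45° be the plate's angle to the horizontal; measure y along the incline from where the plane meets the free surface. Vertical depth h = y·sinθ with sinθ = 0.707107.
With the apex down, the centroid sits h/3 = 2.27/3 = 0.756667 m below the base (the top edge), so y_c = 2 + 0.756667 = 2.75667 m and h_c = 2.75667 × 0.707107 = 1.94926 m.
A = ½ × 2.6 × 2.27 = 2.951 m².
Resultant F = γ·h_c·A = 8.29926 × 1.94926 × 2.951 = 47.7396 kN.
I_c = b·h³/36 = 2.6 × 2.27³/36 = 0.844789 m⁴.
Centre of pressure: y_p = y_c + I_c/(y_c·A) = 2.75667 + 0.844789/(2.75667 × 2.951) = 2.75667 + 0.103847 = 2.86052 m along the plane.
Vertically, h_p = y_p·sinθ = 2.86052 × 0.707107 = 2.02269 m.

h_p = 2.02 m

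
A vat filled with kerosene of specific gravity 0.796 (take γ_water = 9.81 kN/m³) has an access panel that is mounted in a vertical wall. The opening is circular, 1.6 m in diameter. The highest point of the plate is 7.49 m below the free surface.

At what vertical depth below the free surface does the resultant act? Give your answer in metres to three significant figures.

h_p = 8.31 m

γ = 0.796 × 9.81 = 7.80876 kN/m³.
The centroid is at the centre, 0.8 m below the top of the plate, so the centroid depth is h_c = 7.49 + 0.8 = 8.29 m.
A = π(0.8)² = 2.01062 m².
Resultant F = γ·h_c·A = 7.80876 × 8.29 × 2.01062 = 130.157 kN.
I_c = πr⁴/4 = π × 0.8⁴/4 = 0.321699 m⁴.
Centre of pressure: y_p = y_c + I_c/(y_c·A) = 8.29 + 0.321699/(8.29 × 2.01062) = 8.29 + 0.0193003 = 8.3093 m along the plane.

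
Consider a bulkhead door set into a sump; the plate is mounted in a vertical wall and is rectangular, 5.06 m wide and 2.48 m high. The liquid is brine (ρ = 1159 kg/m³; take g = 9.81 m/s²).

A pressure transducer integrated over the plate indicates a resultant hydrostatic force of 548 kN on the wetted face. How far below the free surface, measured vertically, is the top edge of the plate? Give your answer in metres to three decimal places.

d_top ≈ 2.601 m

γ = ρg = 1159 × 9.81 / 1000 = 11.36979 kN/m³.
A = 5.06 × 2.48 = 12.5488 m².
From F = γ·h_c·A, the centroid depth is h_c = 548/(11.36979 × 12.5488) = 3.84084 m.
The centroid lies 2.48/2 = 1.24 m below the top edge, so the top edge sits at h_top = 3.84084 − 1.24 = 2.60084 m below the surface.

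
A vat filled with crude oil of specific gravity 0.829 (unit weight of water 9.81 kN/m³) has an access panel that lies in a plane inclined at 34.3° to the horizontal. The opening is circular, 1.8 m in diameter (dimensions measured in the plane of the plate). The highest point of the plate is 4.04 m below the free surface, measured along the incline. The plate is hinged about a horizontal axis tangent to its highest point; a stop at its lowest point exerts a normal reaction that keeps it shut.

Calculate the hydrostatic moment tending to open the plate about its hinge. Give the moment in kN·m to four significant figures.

M ≈ 54.21 kN·m

γ = 0.829 × 9.81 = 8.13249 kN/m³.
Let θ = 34.3° be the plate's angle to the horizontal; measure y along the incline from where the plane meets the free surface. Vertical depth h = y·sinθ with sinθ = 0.563526.
The centroid is at the centre, 0.9 m below the top of the plate, so y_c = 4.04 + 0.9 = 4.94 m and h_c = 4.94 × 0.563526 = 2.78382 m.
A = π(0.9)² = 2.54469 m².
Resultant F = γ·h_c·A = 8.13249 × 2.78382 × 2.54469 = 57.6102 kN.
I_c = πr⁴/4 = π × 0.9⁴/4 = 0.5153 m⁴.
Centre of pressure: y_p = y_c + I_c/(y_c·A) = 4.94 + 0.5153/(4.94 × 2.54469) = 4.94 + 0.0409919 = 4.98099 m along the plane.
The resultant acts 0.9 + 0.0409919 = 0.940992 m (along the plate) below the hinge at the top edge, so the moment about the hinge is M = F × 0.940992 = 57.6102 × 0.940992 = 54.2107 kN·m.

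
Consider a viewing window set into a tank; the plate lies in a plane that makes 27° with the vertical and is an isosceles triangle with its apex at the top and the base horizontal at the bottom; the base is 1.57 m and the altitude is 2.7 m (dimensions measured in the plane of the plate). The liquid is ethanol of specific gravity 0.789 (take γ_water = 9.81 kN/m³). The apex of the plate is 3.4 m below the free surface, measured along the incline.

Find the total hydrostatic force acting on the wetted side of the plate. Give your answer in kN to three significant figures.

γ = 0.789 × 9.81 = 7.74009 kN/m³.
The plate makes 27° with the vertical, i.e. θ = 90° − 27° = 63° to the horizontal. Measuring y along the incline from the free-surface line, vertical depth h = y·sinθ with sinθ = 0.891007.
With the apex up, the centroid sits 2h/3 = 2 × 2.7/3 = 1.8 m below the apex, so y_c = 3.4 + 1.8 = 5.2 m and h_c = 5.2 × 0.891007 = 4.63324 m.
A = ½ × 1.57 × 2.7 = 2.1195 m².
Resultant F = γ·h_c·A = 7.74009 × 4.63324 × 2.1195 = 76.0089 kN.

F ≈ 76.0 kN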